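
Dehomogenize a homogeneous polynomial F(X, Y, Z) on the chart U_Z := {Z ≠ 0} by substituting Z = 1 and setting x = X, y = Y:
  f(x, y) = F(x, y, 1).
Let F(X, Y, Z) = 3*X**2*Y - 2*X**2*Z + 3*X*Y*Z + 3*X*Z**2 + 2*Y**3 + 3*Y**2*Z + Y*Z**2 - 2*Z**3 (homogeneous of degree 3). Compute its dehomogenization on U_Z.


f(x, y) = 3*x**2*y - 2*x**2 + 3*x*y + 3*x + 2*y**3 + 3*y**2 + y - 2

On U_Z we set Z = 1. Each monomial c·X^i·Y^j·Z^k in F becomes c·x^i·y^j·1^k = c·x^i·y^j.
Substituting Z = 1: F(X, Y, 1) = 3*x**2*y - 2*x**2 + 3*x*y + 3*x + 2*y**3 + 3*y**2 + y - 2.
Note: deg(f) ≤ deg(F) = 3; strict inequality happens when F is divisible by Z (lost terms).


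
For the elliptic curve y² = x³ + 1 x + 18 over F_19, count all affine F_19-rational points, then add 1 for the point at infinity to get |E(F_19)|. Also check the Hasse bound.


Affine points = {(1, 1), (1, 18), (2, 3), (2, 16), (7, 8), (7, 11), (8, 5), (8, 14), (11, 7), (11, 12), (13, 9), (13, 10), (15, 8), (15, 11), (16, 8), (16, 11), (18, 4), (18, 15)}; affine count = 18; |E(F_19)| = 19.

Discriminant check: Δ ∝ 4a³ + 27b² = 4·1³ + 27·18² = 4·1 + 27·324 ≡ 12 (mod 19). Nonzero ⇒ E is nonsingular.
For each x ∈ F_19, compute rhs = x³ + 1·x + 18 mod 19, then count y ∈ F_19 with y² ≡ rhs.
  x = 0: rhs = 18, matching y values: none (0 points).
  x = 1: rhs = 1, matching y values: 1, 18 (2 points).
  x = 2: rhs = 9, matching y values: 3, 16 (2 points).
  x = 3: rhs = 10, matching y values: none (0 points).
  x = 4: rhs = 10, matching y values: none (0 points).
  x = 5: rhs = 15, matching y values: none (0 points).
  x = 6: rhs = 12, matching y values: none (0 points).
  x = 7: rhs = 7, matching y values: 8, 11 (2 points).
  x = 8: rhs = 6, matching y values: 5, 14 (2 points).
  x = 9: rhs = 15, matching y values: none (0 points).
  x = 10: rhs = 2, matching y values: none (0 points).
  x = 11: rhs = 11, matching y values: 7, 12 (2 points).
  x = 12: rhs = 10, matching y values: none (0 points).
  x = 13: rhs = 5, matching y values: 9, 10 (2 points).
  x = 14: rhs = 2, matching y values: none (0 points).
  x = 15: rhs = 7, matching y values: 8, 11 (2 points).
  x = 16: rhs = 7, matching y values: 8, 11 (2 points).
  x = 17: rhs = 8, matching y values: none (0 points).
  x = 18: rhs = 16, matching y values: 4, 15 (2 points).
Total affine count: 18.
Full point count |E(F_19)| = 18 + 1 = 19.
Hasse bound: |19 − (19+1)| = |-1| = 1 ≤ 2√19 ≈ 8.7178 ✓.


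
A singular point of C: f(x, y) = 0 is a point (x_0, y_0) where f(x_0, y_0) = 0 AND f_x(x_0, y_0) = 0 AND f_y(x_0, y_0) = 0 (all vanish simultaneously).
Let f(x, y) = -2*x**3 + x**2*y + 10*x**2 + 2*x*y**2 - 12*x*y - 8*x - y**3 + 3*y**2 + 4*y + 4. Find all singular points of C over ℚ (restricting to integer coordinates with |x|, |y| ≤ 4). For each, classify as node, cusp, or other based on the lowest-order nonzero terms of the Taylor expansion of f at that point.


Singular points: {(2, 2)}; classification: cusp.

Compute partial derivatives:
  f_x = -6*x**2 + 2*x*y + 20*x + 2*y**2 - 12*y - 8.
  f_y = x**2 + 4*x*y - 12*x - 3*y**2 + 6*y + 4.
Scan x_0 ∈ {−4, ..., 4}. For each x_0, f_y(x_0, y) is a polynomial in y; find its integer roots y ∈ {−4, ..., 4}, then test f_x and f at those candidates.
  x = -4: f_y(-4, y) = -3*y**2 - 10*y + 68; no integer root y with |y| ≤ 4.
  x = -3: f_y(-3, y) = -3*y**2 - 6*y + 49; no integer root y with |y| ≤ 4.
  x = -2: f_y(-2, y) = -3*y**2 - 2*y + 32; no integer root y with |y| ≤ 4.
  x = -1: f_y(-1, y) = -3*y**2 + 2*y + 17; no integer root y with |y| ≤ 4.
  x = 0: f_y(0, y) = -3*y**2 + 6*y + 4; no integer root y with |y| ≤ 4.
  x = 1: f_y(1, y) = -3*y**2 + 10*y - 7; vanishes at y ∈ {1}. (1, 1): f_x = -2 ≠ 0.
  x = 2: f_y(2, y) = -3*y**2 + 14*y - 16; vanishes at y ∈ {2}. (2, 2): f_x = 0, f = 0 — SINGULAR.
  x = 3: f_y(3, y) = -3*y**2 + 18*y - 23; no integer root y with |y| ≤ 4.
  x = 4: f_y(4, y) = -3*y**2 + 22*y - 28; no integer root y with |y| ≤ 4.
Only singular point on the grid: (2, 2).
Classify: substitute x = 2 + u, y = 2 + v and expand: f = -2*u**3 + u**2*v + 2*u*v**2 - v**3 + v**2.
No constant or linear terms (consistent with a singular point). Quadratic part: v**2. Cubic part: -2*u**3 + u**2*v + 2*u*v**2 - v**3.
The quadratic part v**2 is a perfect square, so there is a single (double) tangent line v = 0, i.e. y = 2. Restricting the cubic part to that line (v = 0) leaves -2*u**3 ≠ 0, so f is not divisible by v and the branch is v² ≈ 2*u**3 to lowest order — this is a cusp.
Classification: cusp.


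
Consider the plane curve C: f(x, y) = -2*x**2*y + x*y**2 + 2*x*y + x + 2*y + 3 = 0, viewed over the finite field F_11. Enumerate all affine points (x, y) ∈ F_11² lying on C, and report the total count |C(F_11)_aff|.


Affine F_11-points: {(0, 4), (4, 1), (4, 10), (7, 8), (7, 10), (8, 0), (9, 1), (9, 5), (10, 4), (10, 5)}; count = 10.

For each of the 121 pairs (x, y) ∈ F_11², evaluate f(x, y) mod 11. Record the zeros.
  x = 0: [0↦3, 1↦5, 2↦7, 3↦9, 4↦0, 5↦2, 6↦4, 7↦6, 8↦8, 9↦10, 10↦1]  zeros at y ∈ {4}
  x = 1: [0↦4, 1↦7, 2↦1, 3↦8, 4↦6, 5↦6, 6↦8, 7↦1, 8↦7, 9↦4, 10↦3]  zeros at y ∈ ∅
  x = 2: [0↦5, 1↦5, 2↦9, 3↦6, 4↦7, 5↦1, 6↦10, 7↦1, 8↦7, 9↦6, 10↦9]  zeros at y ∈ ∅
  x = 3: [0↦6, 1↦10, 2↦9, 3↦3, 4↦3, 5↦9, 6↦10, 7↦6, 8↦8, 9↦5, 10↦8]  zeros at y ∈ ∅
  x = 4: [0↦7, 1↦0, 2↦1, 3↦10, 4↦5, 5↦8, 6↦8, 7↦5, 8↦10, 9↦1, 10↦0]  zeros at y ∈ {1, 10}
  x = 5: [0↦8, 1↦8, 2↦7, 3↦5, 4↦2, 5↦9, 6↦4, 7↦9, 8↦2, 9↦5, 10↦7]  zeros at y ∈ ∅
  x = 6: [0↦9, 1↦1, 2↦5, 3↦10, 4↦5, 5↦1, 6↦9, 7↦7, 8↦6, 9↦6, 10↦7]  zeros at y ∈ ∅
  x = 7: [0↦10, 1↦1, 2↦6, 3↦3, 4↦3, 5↦6, 6↦1, 7↦10, 8↦0, 9↦4, 10↦0]  zeros at y ∈ {8, 10}
  x = 8: [0↦0, 1↦8, 2↦10, 3↦6, 4↦7, 5↦2, 6↦2, 7↦7, 8↦6, 9↦10, 10↦8]  zeros at y ∈ {0}
  x = 9: [0↦1, 1↦0, 2↦6, 3↦8, 4↦6, 5↦0, 6↦1, 7↦9, 8↦2, 9↦2, 10↦9]  zeros at y ∈ {1, 5}
  x = 10: [0↦2, 1↦10, 2↦5, 3↦9, 4↦0, 5↦0, 6↦9, 7↦5, 8↦10, 9↦2, 10↦3]  zeros at y ∈ {4, 5}
Collecting zeros: affine points = {(0, 4), (4, 1), (4, 10), (7, 8), (7, 10), (8, 0), (9, 1), (9, 5), (10, 4), (10, 5)}.
Total count |C(F_11)_aff| = 10.


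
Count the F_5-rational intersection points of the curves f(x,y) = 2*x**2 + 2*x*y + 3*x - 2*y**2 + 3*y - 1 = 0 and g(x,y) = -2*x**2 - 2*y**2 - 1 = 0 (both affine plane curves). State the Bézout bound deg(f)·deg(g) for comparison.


Common zeros: {(4, 4)}; count = 1; Bézout bound = 4.

deg(f) = 2, deg(g) = 2, so Bézout bound = 4.
Scan x ∈ F_5. For each x, list the y ∈ F_5 with f(x, y) ≡ 0 and those with g(x, y) ≡ 0 (mod 5); the common zeros in that column are the intersection.
  x = 0: f ≡ 0 at y ∈ {1, 3}; g ≡ 0 at y ∈ ∅; common: ∅.
  x = 1: f ≡ 0 at y ∈ ∅; g ≡ 0 at y ∈ {1, 4}; common: ∅.
  x = 2: f ≡ 0 at y ∈ ∅; g ≡ 0 at y ∈ ∅; common: ∅.
  x = 3: f ≡ 0 at y ∈ {3, 4}; g ≡ 0 at y ∈ ∅; common: ∅.
  x = 4: f ≡ 0 at y ∈ {4}; g ≡ 0 at y ∈ {1, 4}; common: {4}.
Collecting: common zeros = {(4, 4)}, so the count is 1.
Comparison with the Bézout bound: 1 ≤ 4 = deg(f)·deg(g), as expected for curves with no common component (the affine F_5-count falls short of the bound because intersections may lie at infinity, over extension fields, or carry multiplicity).


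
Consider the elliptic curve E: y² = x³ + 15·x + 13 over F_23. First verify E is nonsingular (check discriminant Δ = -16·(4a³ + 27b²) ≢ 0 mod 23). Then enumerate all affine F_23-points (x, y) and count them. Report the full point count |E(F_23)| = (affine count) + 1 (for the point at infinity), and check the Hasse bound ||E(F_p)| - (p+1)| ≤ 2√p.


Affine points = {(0, 6), (0, 17), (1, 11), (1, 12), (3, 4), (3, 19), (5, 11), (5, 12), (7, 1), (7, 22), (8, 1), (8, 22), (9, 7), (9, 16), (10, 6), (10, 17), (12, 9), (12, 14), (13, 6), (13, 17), (14, 0), (15, 5), (15, 18), (16, 5), (16, 18), (17, 11), (17, 12), (19, 2), (19, 21)}; affine count = 29; |E(F_23)| = 30.

Discriminant check: Δ ∝ 4a³ + 27b² = 4·15³ + 27·13² = 4·3375 + 27·169 ≡ 8 (mod 23). Nonzero ⇒ E is nonsingular.
For each x ∈ F_23, compute rhs = x³ + 15·x + 13 mod 23, then count y ∈ F_23 with y² ≡ rhs.
  x = 0: rhs = 13, matching y values: 6, 17 (2 points).
  x = 1: rhs = 6, matching y values: 11, 12 (2 points).
  x = 2: rhs = 5, matching y values: none (0 points).
  x = 3: rhs = 16, matching y values: 4, 19 (2 points).
  x = 4: rhs = 22, matching y values: none (0 points).
  x = 5: rhs = 6, matching y values: 11, 12 (2 points).
  x = 6: rhs = 20, matching y values: none (0 points).
  x = 7: rhs = 1, matching y values: 1, 22 (2 points).
  x = 8: rhs = 1, matching y values: 1, 22 (2 points).
  x = 9: rhs = 3, matching y values: 7, 16 (2 points).
  x = 10: rhs = 13, matching y values: 6, 17 (2 points).
  x = 11: rhs = 14, matching y values: none (0 points).
  x = 12: rhs = 12, matching y values: 9, 14 (2 points).
  x = 13: rhs = 13, matching y values: 6, 17 (2 points).
  x = 14: rhs = 0, matching y values: 0 (1 points).
  x = 15: rhs = 2, matching y values: 5, 18 (2 points).
  x = 16: rhs = 2, matching y values: 5, 18 (2 points).
  x = 17: rhs = 6, matching y values: 11, 12 (2 points).
  x = 18: rhs = 20, matching y values: none (0 points).
  x = 19: rhs = 4, matching y values: 2, 21 (2 points).
  x = 20: rhs = 10, matching y values: none (0 points).
  x = 21: rhs = 21, matching y values: none (0 points).
  x = 22: rhs = 20, matching y values: none (0 points).
Total affine count: 29.
Full point count |E(F_23)| = 29 + 1 = 30.
Hasse bound: |30 − (23+1)| = |6| = 6 ≤ 2√23 ≈ 9.5917 ✓.


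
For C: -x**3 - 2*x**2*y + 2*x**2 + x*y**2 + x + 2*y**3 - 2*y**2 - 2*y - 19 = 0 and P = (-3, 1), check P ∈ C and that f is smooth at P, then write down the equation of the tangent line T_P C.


Tangent line at P: -25*x - 24*y - 51 = 0.

Step 1: f(-3, 1) = 0, so P lies on C.
Step 2: partial derivatives
  f_x(x, y) = -3*x**2 - 4*x*y + 4*x + y**2 + 1, f_y(x, y) = -2*x**2 + 2*x*y + 6*y**2 - 4*y - 2.
  f_x(P) = -25, f_y(P) = -24 (gradient nonzero, so P is smooth).
Step 3: tangent line at P: -25·(x − -3) + -24·(y − 1) = 0.
Expanding: -25*x - 24*y - 51 = 0.


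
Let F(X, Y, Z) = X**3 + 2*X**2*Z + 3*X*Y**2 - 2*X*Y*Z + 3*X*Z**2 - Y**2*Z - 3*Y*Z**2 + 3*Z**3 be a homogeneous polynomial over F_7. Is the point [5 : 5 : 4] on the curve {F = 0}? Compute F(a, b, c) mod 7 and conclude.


F(5,5,4) ≡ 4 (mod 7); P is NOT on the curve.

Evaluate F(5, 5, 4) term-by-term (mod 7).
  X**3 ↦ 1·125·1·1 = 125
  2*X**2*Z ↦ 2·25·1·4 = 200
  3*X*Y**2 ↦ 3·5·25·1 = 375
  -2*X*Y*Z ↦ -2·5·5·4 = -200
  3*X*Z**2 ↦ 3·5·1·16 = 240
  -Y**2*Z ↦ -1·1·25·4 = -100
  -3*Y*Z**2 ↦ -3·1·5·16 = -240
  3*Z**3 ↦ 3·1·1·64 = 192
Sum: F(5, 5, 4) = (125) + (200) + (375) + (-200) + (240) + (-100) + (-240) + (192) = 592.
Reducing mod 7: 592 ≡ 4 (mod 7).
Since F(a, b, c) ≡ 4 ≠ 0 (mod 7), P does NOT lie on the curve.


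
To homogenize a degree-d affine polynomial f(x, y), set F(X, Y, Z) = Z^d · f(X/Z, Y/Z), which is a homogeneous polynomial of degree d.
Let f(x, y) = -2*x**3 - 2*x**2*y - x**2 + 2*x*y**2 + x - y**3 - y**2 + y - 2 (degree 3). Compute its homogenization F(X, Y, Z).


F(X, Y, Z) = -2*X**3 - 2*X**2*Y - X**2*Z + 2*X*Y**2 + X*Z**2 - Y**3 - Y**2*Z + Y*Z**2 - 2*Z**3

deg(f) = 3.
Substitute x = X/Z, y = Y/Z into f, then multiply by Z^3.
  monomial -2·x^3·y^0 ↦ -2·X^3·Y^0·Z^0.
  monomial -2·x^2·y^1 ↦ -2·X^2·Y^1·Z^0.
  monomial -1·x^2·y^0 ↦ -1·X^2·Y^0·Z^1.
  monomial 2·x^1·y^2 ↦ 2·X^1·Y^2·Z^0.
  monomial 1·x^1·y^0 ↦ 1·X^1·Y^0·Z^2.
  monomial -1·x^0·y^3 ↦ -1·X^0·Y^3·Z^0.
  monomial -1·x^0·y^2 ↦ -1·X^0·Y^2·Z^1.
  monomial 1·x^0·y^1 ↦ 1·X^0·Y^1·Z^2.
  monomial -2·x^0·y^0 ↦ -2·X^0·Y^0·Z^3.
Collecting: F(X, Y, Z) = -2*X**3 - 2*X**2*Y - X**2*Z + 2*X*Y**2 + X*Z**2 - Y**3 - Y**2*Z + Y*Z**2 - 2*Z**3.


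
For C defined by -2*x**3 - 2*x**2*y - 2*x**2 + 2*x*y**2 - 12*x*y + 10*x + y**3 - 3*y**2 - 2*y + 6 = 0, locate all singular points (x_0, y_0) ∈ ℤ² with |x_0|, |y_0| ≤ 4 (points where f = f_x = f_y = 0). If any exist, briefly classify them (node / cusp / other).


Singular points: {(-1, 2)}; classification: cusp.

Compute partial derivatives:
  f_x = -6*x**2 - 4*x*y - 4*x + 2*y**2 - 12*y + 10.
  f_y = -2*x**2 + 4*x*y - 12*x + 3*y**2 - 6*y - 2.
Scan x_0 ∈ {−4, ..., 4}. For each x_0, f_y(x_0, y) is a polynomial in y; find its integer roots y ∈ {−4, ..., 4}, then test f_x and f at those candidates.
  x = -4: f_y(-4, y) = 3*y**2 - 22*y + 14; no integer root y with |y| ≤ 4.
  x = -3: f_y(-3, y) = 3*y**2 - 18*y + 16; no integer root y with |y| ≤ 4.
  x = -2: f_y(-2, y) = 3*y**2 - 14*y + 14; no integer root y with |y| ≤ 4.
  x = -1: f_y(-1, y) = 3*y**2 - 10*y + 8; vanishes at y ∈ {2}. (-1, 2): f_x = 0, f = 0 — SINGULAR.
  x = 0: f_y(0, y) = 3*y**2 - 6*y - 2; no integer root y with |y| ≤ 4.
  x = 1: f_y(1, y) = 3*y**2 - 2*y - 16; vanishes at y ∈ {-2}. (1, -2): f_x = 40 ≠ 0.
  x = 2: f_y(2, y) = 3*y**2 + 2*y - 34; no integer root y with |y| ≤ 4.
  x = 3: f_y(3, y) = 3*y**2 + 6*y - 56; no integer root y with |y| ≤ 4.
  x = 4: f_y(4, y) = 3*y**2 + 10*y - 82; no integer root y with |y| ≤ 4.
Only singular point on the grid: (-1, 2).
Classify: substitute x = -1 + u, y = 2 + v and expand: f = -2*u**3 - 2*u**2*v + 2*u*v**2 + v**3 + v**2.
No constant or linear terms (consistent with a singular point). Quadratic part: v**2. Cubic part: -2*u**3 - 2*u**2*v + 2*u*v**2 + v**3.
The quadratic part v**2 is a perfect square, so there is a single (double) tangent line v = 0, i.e. y = 2. Restricting the cubic part to that line (v = 0) leaves -2*u**3 ≠ 0, so f is not divisible by v and the branch is v² ≈ 2*u**3 to lowest order — this is a cusp.
Classification: cusp.


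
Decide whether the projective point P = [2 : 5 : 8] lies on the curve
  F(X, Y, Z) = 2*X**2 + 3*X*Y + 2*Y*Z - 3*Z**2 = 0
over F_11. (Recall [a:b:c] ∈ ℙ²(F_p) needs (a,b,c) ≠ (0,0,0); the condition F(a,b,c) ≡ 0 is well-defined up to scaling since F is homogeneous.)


F(2,5,8) ≡ 3 (mod 11); P is NOT on the curve.

Evaluate F(2, 5, 8) term-by-term (mod 11).
  2*X**2 ↦ 2·4·1·1 = 8
  3*X*Y ↦ 3·2·5·1 = 30
  2*Y*Z ↦ 2·1·5·8 = 80
  -3*Z**2 ↦ -3·1·1·64 = -192
Sum: F(2, 5, 8) = (8) + (30) + (80) + (-192) = -74.
Reducing mod 11: -74 ≡ 3 (mod 11).
Since F(a, b, c) ≡ 3 ≠ 0 (mod 11), P does NOT lie on the curve.


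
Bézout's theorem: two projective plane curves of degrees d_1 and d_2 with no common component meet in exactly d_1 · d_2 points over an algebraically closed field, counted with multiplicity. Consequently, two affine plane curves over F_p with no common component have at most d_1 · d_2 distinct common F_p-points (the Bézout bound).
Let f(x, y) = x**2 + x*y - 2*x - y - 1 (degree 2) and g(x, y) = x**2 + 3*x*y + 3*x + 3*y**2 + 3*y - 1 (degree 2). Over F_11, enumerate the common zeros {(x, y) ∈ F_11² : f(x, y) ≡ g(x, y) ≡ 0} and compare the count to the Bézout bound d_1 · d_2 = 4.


Common zeros: {(7, 9), (10, 1)}; count = 2; Bézout bound = 4.

deg(f) = 2, deg(g) = 2, so Bézout bound = 4.
Scan x ∈ F_11. For each x, list the y ∈ F_11 with f(x, y) ≡ 0 and those with g(x, y) ≡ 0 (mod 11); the common zeros in that column are the intersection.
  x = 0: f ≡ 0 at y ∈ {10}; g ≡ 0 at y ∈ ∅; common: ∅.
  x = 1: f ≡ 0 at y ∈ ∅; g ≡ 0 at y ∈ {10}; common: ∅.
  x = 2: f ≡ 0 at y ∈ {1}; g ≡ 0 at y ∈ ∅; common: ∅.
  x = 3: f ≡ 0 at y ∈ {10}; g ≡ 0 at y ∈ ∅; common: ∅.
  x = 4: f ≡ 0 at y ∈ {5}; g ≡ 0 at y ∈ {3}; common: ∅.
  x = 5: f ≡ 0 at y ∈ {2}; g ≡ 0 at y ∈ ∅; common: ∅.
  x = 6: f ≡ 0 at y ∈ {2}; g ≡ 0 at y ∈ {1, 3}; common: ∅.
  x = 7: f ≡ 0 at y ∈ {9}; g ≡ 0 at y ∈ {5, 9}; common: {9}.
  x = 8: f ≡ 0 at y ∈ {9}; g ≡ 0 at y ∈ {5, 8}; common: ∅.
  x = 9: f ≡ 0 at y ∈ {6}; g ≡ 0 at y ∈ {4, 8}; common: ∅.
  x = 10: f ≡ 0 at y ∈ {1}; g ≡ 0 at y ∈ {1, 10}; common: {1}.
Collecting: common zeros = {(7, 9), (10, 1)}, so the count is 2.
Comparison with the Bézout bound: 2 ≤ 4 = deg(f)·deg(g), as expected for curves with no common component (the affine F_11-count falls short of the bound because intersections may lie at infinity, over extension fields, or carry multiplicity).


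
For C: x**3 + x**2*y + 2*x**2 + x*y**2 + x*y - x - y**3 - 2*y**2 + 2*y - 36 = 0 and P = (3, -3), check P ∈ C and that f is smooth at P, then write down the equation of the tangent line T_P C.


Tangent line at P: 26*x - 19*y - 135 = 0.

Step 1: f(3, -3) = 0, so P lies on C.
Step 2: partial derivatives
  f_x(x, y) = 3*x**2 + 2*x*y + 4*x + y**2 + y - 1, f_y(x, y) = x**2 + 2*x*y + x - 3*y**2 - 4*y + 2.
  f_x(P) = 26, f_y(P) = -19 (gradient nonzero, so P is smooth).
Step 3: tangent line at P: 26·(x − 3) + -19·(y − -3) = 0.
Expanding: 26*x - 19*y - 135 = 0.


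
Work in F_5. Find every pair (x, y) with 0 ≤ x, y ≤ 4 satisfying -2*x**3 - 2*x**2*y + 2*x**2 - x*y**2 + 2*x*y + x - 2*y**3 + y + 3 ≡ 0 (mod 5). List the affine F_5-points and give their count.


Affine F_5-points: {(2, 1), (2, 4), (3, 0), (3, 2), (3, 4)}; count = 5.

For each of the 25 pairs (x, y) ∈ F_5², evaluate f(x, y) mod 5. Record the zeros.
  x = 0: [0↦3, 1↦2, 2↦4, 3↦2, 4↦4]  zeros at y ∈ ∅
  x = 1: [0↦4, 1↦2, 2↦1, 3↦4, 4↦4]  zeros at y ∈ ∅
  x = 2: [0↦2, 1↦0, 2↦2, 3↦1, 4↦0]  zeros at y ∈ {1, 4}
  x = 3: [0↦0, 1↦4, 2↦0, 3↦1, 4↦0]  zeros at y ∈ {0, 2, 4}
  x = 4: [0↦1, 1↦2, 2↦3, 3↦2, 4↦2]  zeros at y ∈ ∅
Collecting zeros: affine points = {(2, 1), (2, 4), (3, 0), (3, 2), (3, 4)}.
Total count |C(F_5)_aff| = 5.


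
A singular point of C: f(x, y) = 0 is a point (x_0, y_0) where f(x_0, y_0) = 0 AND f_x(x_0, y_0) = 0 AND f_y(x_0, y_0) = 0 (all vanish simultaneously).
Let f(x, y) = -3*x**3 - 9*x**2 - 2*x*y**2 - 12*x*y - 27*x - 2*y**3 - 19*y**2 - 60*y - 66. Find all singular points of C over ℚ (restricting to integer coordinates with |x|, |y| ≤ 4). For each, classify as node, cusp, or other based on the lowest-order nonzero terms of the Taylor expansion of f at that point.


Singular points: {(-1, -3)}; classification: cusp.

Compute partial derivatives:
  f_x = -9*x**2 - 18*x - 2*y**2 - 12*y - 27.
  f_y = -4*x*y - 12*x - 6*y**2 - 38*y - 60.
Scan x_0 ∈ {−4, ..., 4}. For each x_0, f_y(x_0, y) is a polynomial in y; find its integer roots y ∈ {−4, ..., 4}, then test f_x and f at those candidates.
  x = -4: f_y(-4, y) = -6*y**2 - 22*y - 12; vanishes at y ∈ {-3}. (-4, -3): f_x = -81 ≠ 0.
  x = -3: f_y(-3, y) = -6*y**2 - 26*y - 24; vanishes at y ∈ {-3}. (-3, -3): f_x = -36 ≠ 0.
  x = -2: f_y(-2, y) = -6*y**2 - 30*y - 36; vanishes at y ∈ {-3, -2}. (-2, -3): f_x = -9 ≠ 0; (-2, -2): f_x = -11 ≠ 0.
  x = -1: f_y(-1, y) = -6*y**2 - 34*y - 48; vanishes at y ∈ {-3}. (-1, -3): f_x = 0, f = 0 — SINGULAR.
  x = 0: f_y(0, y) = -6*y**2 - 38*y - 60; vanishes at y ∈ {-3}. (0, -3): f_x = -9 ≠ 0.
  x = 1: f_y(1, y) = -6*y**2 - 42*y - 72; vanishes at y ∈ {-4, -3}. (1, -4): f_x = -38 ≠ 0; (1, -3): f_x = -36 ≠ 0.
  x = 2: f_y(2, y) = -6*y**2 - 46*y - 84; vanishes at y ∈ {-3}. (2, -3): f_x = -81 ≠ 0.
  x = 3: f_y(3, y) = -6*y**2 - 50*y - 96; vanishes at y ∈ {-3}. (3, -3): f_x = -144 ≠ 0.
  x = 4: f_y(4, y) = -6*y**2 - 54*y - 108; vanishes at y ∈ {-3}. (4, -3): f_x = -225 ≠ 0.
Only singular point on the grid: (-1, -3).
Classify: substitute x = -1 + u, y = -3 + v and expand: f = -3*u**3 - 2*u*v**2 - 2*v**3 + v**2.
No constant or linear terms (consistent with a singular point). Quadratic part: v**2. Cubic part: -3*u**3 - 2*u*v**2 - 2*v**3.
The quadratic part v**2 is a perfect square, so there is a single (double) tangent line v = 0, i.e. y = -3. Restricting the cubic part to that line (v = 0) leaves -3*u**3 ≠ 0, so f is not divisible by v and the branch is v² ≈ 3*u**3 to lowest order — this is a cusp.
Classification: cusp.


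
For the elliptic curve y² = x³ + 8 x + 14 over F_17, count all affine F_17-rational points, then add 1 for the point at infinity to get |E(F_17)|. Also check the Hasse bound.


Affine points = {(2, 2), (2, 15), (4, 5), (4, 12), (5, 3), (5, 14), (9, 4), (9, 13), (12, 6), (12, 11)}; affine count = 10; |E(F_17)| = 11.

Discriminant check: Δ ∝ 4a³ + 27b² = 4·8³ + 27·14² = 4·512 + 27·196 ≡ 13 (mod 17). Nonzero ⇒ E is nonsingular.
For each x ∈ F_17, compute rhs = x³ + 8·x + 14 mod 17, then count y ∈ F_17 with y² ≡ rhs.
  x = 0: rhs = 14, matching y values: none (0 points).
  x = 1: rhs = 6, matching y values: none (0 points).
  x = 2: rhs = 4, matching y values: 2, 15 (2 points).
  x = 3: rhs = 14, matching y values: none (0 points).
  x = 4: rhs = 8, matching y values: 5, 12 (2 points).
  x = 5: rhs = 9, matching y values: 3, 14 (2 points).
  x = 6: rhs = 6, matching y values: none (0 points).
  x = 7: rhs = 5, matching y values: none (0 points).
  x = 8: rhs = 12, matching y values: none (0 points).
  x = 9: rhs = 16, matching y values: 4, 13 (2 points).
  x = 10: rhs = 6, matching y values: none (0 points).
  x = 11: rhs = 5, matching y values: none (0 points).
  x = 12: rhs = 2, matching y values: 6, 11 (2 points).
  x = 13: rhs = 3, matching y values: none (0 points).
  x = 14: rhs = 14, matching y values: none (0 points).
  x = 15: rhs = 7, matching y values: none (0 points).
  x = 16: rhs = 5, matching y values: none (0 points).
Total affine count: 10.
Full point count |E(F_17)| = 10 + 1 = 11.
Hasse bound: |11 − (17+1)| = |-7| = 7 ≤ 2√17 ≈ 8.2462 ✓.


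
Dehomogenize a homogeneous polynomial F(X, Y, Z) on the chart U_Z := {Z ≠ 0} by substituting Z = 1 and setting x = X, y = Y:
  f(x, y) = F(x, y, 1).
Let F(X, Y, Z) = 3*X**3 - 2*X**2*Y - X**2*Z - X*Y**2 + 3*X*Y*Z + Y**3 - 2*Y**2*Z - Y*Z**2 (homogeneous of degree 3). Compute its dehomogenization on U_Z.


f(x, y) = 3*x**3 - 2*x**2*y - x**2 - x*y**2 + 3*x*y + y**3 - 2*y**2 - y

On U_Z we set Z = 1. Each monomial c·X^i·Y^j·Z^k in F becomes c·x^i·y^j·1^k = c·x^i·y^j.
Substituting Z = 1: F(X, Y, 1) = 3*x**3 - 2*x**2*y - x**2 - x*y**2 + 3*x*y + y**3 - 2*y**2 - y.
Note: deg(f) ≤ deg(F) = 3; strict inequality happens when F is divisible by Z (lost terms).


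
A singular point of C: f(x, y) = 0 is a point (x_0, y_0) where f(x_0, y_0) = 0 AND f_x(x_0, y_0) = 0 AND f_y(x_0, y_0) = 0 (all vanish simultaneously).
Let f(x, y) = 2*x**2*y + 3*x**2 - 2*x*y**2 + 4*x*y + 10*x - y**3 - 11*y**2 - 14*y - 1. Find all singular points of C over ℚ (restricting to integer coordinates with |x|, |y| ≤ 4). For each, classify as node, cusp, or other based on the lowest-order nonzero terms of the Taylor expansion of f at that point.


Singular points: {(-3, -2)}; classification: node.

Compute partial derivatives:
  f_x = 4*x*y + 6*x - 2*y**2 + 4*y + 10.
  f_y = 2*x**2 - 4*x*y + 4*x - 3*y**2 - 22*y - 14.
Scan x_0 ∈ {−4, ..., 4}. For each x_0, f_y(x_0, y) is a polynomial in y; find its integer roots y ∈ {−4, ..., 4}, then test f_x and f at those candidates.
  x = -4: f_y(-4, y) = -3*y**2 - 6*y + 2; no integer root y with |y| ≤ 4.
  x = -3: f_y(-3, y) = -3*y**2 - 10*y - 8; vanishes at y ∈ {-2}. (-3, -2): f_x = 0, f = 0 — SINGULAR.
  x = -2: f_y(-2, y) = -3*y**2 - 14*y - 14; no integer root y with |y| ≤ 4.
  x = -1: f_y(-1, y) = -3*y**2 - 18*y - 16; no integer root y with |y| ≤ 4.
  x = 0: f_y(0, y) = -3*y**2 - 22*y - 14; no integer root y with |y| ≤ 4.
  x = 1: f_y(1, y) = -3*y**2 - 26*y - 8; no integer root y with |y| ≤ 4.
  x = 2: f_y(2, y) = -3*y**2 - 30*y + 2; no integer root y with |y| ≤ 4.
  x = 3: f_y(3, y) = -3*y**2 - 34*y + 16; no integer root y with |y| ≤ 4.
  x = 4: f_y(4, y) = -3*y**2 - 38*y + 34; no integer root y with |y| ≤ 4.
Only singular point on the grid: (-3, -2).
Classify: substitute x = -3 + u, y = -2 + v and expand: f = 2*u**2*v - u**2 - 2*u*v**2 - v**3 + v**2.
No constant or linear terms (consistent with a singular point). Quadratic part: -u**2 + v**2. Cubic part: 2*u**2*v - 2*u*v**2 - v**3.
The quadratic part v**2 - u**2 = (v − u)(v + u) splits into two distinct linear factors, so there are two distinct tangent lines y − -2 = ±(x − -3) — this is a node (ordinary double point).
Classification: node.


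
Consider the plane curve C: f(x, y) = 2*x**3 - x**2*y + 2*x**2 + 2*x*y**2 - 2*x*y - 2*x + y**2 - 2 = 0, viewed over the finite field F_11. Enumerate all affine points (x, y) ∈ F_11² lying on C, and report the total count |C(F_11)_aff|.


Affine F_11-points: {(1, 0), (1, 1), (2, 2), (2, 4), (4, 4), (4, 6), (5, 1), (6, 4), (6, 9), (9, 3), (9, 8), (10, 0), (10, 1)}; count = 13.

For each of the 121 pairs (x, y) ∈ F_11², evaluate f(x, y) mod 11. Record the zeros.
  x = 0: [0↦9, 1↦10, 2↦2, 3↦7, 4↦3, 5↦1, 6↦1, 7↦3, 8↦7, 9↦2, 10↦10]  zeros at y ∈ ∅
  x = 1: [0↦0, 1↦0, 2↦6, 3↦7, 4↦3, 5↦5, 6↦2, 7↦5, 8↦3, 9↦7, 10↦6]  zeros at y ∈ {0, 1}
  x = 2: [0↦7, 1↦4, 2↦0, 3↦6, 4↦0, 5↦4, 6↦7, 7↦9, 8↦10, 9↦10, 10↦9]  zeros at y ∈ {2, 4}
  x = 3: [0↦9, 1↦1, 2↦7, 3↦5, 4↦6, 5↦10, 6↦6, 7↦5, 8↦7, 9↦1, 10↦9]  zeros at y ∈ ∅
  x = 4: [0↦7, 1↦3, 2↦6, 3↦5, 4↦0, 5↦2, 6↦0, 7↦5, 8↦6, 9↦3, 10↦7]  zeros at y ∈ {4, 6}
  x = 5: [0↦2, 1↦0, 2↦9, 3↦7, 4↦5, 5↦3, 6↦1, 7↦10, 8↦8, 9↦6, 10↦4]  zeros at y ∈ {1}
  x = 6: [0↦6, 1↦4, 2↦6, 3↦1, 4↦0, 5↦3, 6↦10, 7↦10, 8↦3, 9↦0, 10↦1]  zeros at y ∈ {4, 9}
  x = 7: [0↦9, 1↦5, 2↦9, 3↦10, 4↦8, 5↦3, 6↦6, 7↦6, 8↦3, 9↦8, 10↦10]  zeros at y ∈ ∅
  x = 8: [0↦1, 1↦4, 2↦8, 3↦2, 4↦8, 5↦4, 6↦1, 7↦10, 8↦9, 9↦9, 10↦10]  zeros at y ∈ ∅
  x = 9: [0↦5, 1↦2, 2↦4, 3↦0, 4↦1, 5↦7, 6↦7, 7↦1, 8↦0, 9↦4, 10↦2]  zeros at y ∈ {3, 8}
  x = 10: [0↦0, 1↦0, 2↦9, 3↦5, 4↦10, 5↦2, 6↦3, 7↦2, 8↦10, 9↦5, 10↦9]  zeros at y ∈ {0, 1}
Collecting zeros: affine points = {(1, 0), (1, 1), (2, 2), (2, 4), (4, 4), (4, 6), (5, 1), (6, 4), (6, 9), (9, 3), (9, 8), (10, 0), (10, 1)}.
Total count |C(F_11)_aff| = 13.


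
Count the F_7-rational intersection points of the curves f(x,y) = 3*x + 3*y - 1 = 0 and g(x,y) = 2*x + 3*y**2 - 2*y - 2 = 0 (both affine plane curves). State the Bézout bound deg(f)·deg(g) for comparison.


Common zeros: {(0, 5), (4, 1)}; count = 2; Bézout bound = 2.

deg(f) = 1, deg(g) = 2, so Bézout bound = 2.
Scan x ∈ F_7. For each x, list the y ∈ F_7 with f(x, y) ≡ 0 and those with g(x, y) ≡ 0 (mod 7); the common zeros in that column are the intersection.
  x = 0: f ≡ 0 at y ∈ {5}; g ≡ 0 at y ∈ {5}; common: {5}.
  x = 1: f ≡ 0 at y ∈ {4}; g ≡ 0 at y ∈ {0, 3}; common: ∅.
  x = 2: f ≡ 0 at y ∈ {3}; g ≡ 0 at y ∈ {4, 6}; common: ∅.
  x = 3: f ≡ 0 at y ∈ {2}; g ≡ 0 at y ∈ ∅; common: ∅.
  x = 4: f ≡ 0 at y ∈ {1}; g ≡ 0 at y ∈ {1, 2}; common: {1}.
  x = 5: f ≡ 0 at y ∈ {0}; g ≡ 0 at y ∈ ∅; common: ∅.
  x = 6: f ≡ 0 at y ∈ {6}; g ≡ 0 at y ∈ ∅; common: ∅.
Collecting: common zeros = {(0, 5), (4, 1)}, so the count is 2.
Comparison with the Bézout bound: 2 ≤ 2 = deg(f)·deg(g), as expected for curves with no common component (the bound is attained).


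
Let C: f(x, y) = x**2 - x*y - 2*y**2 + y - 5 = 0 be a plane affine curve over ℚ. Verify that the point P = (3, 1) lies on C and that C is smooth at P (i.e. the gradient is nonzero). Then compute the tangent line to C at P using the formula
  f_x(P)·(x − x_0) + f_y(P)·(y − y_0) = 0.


Tangent line at P: 5*x - 6*y - 9 = 0.

Step 1: f(3, 1) = 0, so P lies on C.
Step 2: partial derivatives
  f_x(x, y) = 2*x - y, f_y(x, y) = -x - 4*y + 1.
  f_x(P) = 5, f_y(P) = -6 (gradient nonzero, so P is smooth).
Step 3: tangent line at P: 5·(x − 3) + -6·(y − 1) = 0.
Expanding: 5*x - 6*y - 9 = 0.


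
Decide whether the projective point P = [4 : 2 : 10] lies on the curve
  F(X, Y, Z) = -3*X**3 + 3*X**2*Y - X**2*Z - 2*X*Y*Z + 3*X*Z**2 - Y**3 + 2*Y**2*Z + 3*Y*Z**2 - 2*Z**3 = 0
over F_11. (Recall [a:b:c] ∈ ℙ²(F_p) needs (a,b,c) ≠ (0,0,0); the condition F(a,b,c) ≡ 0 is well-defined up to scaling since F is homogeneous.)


F(4,2,10) ≡ 6 (mod 11); P is NOT on the curve.

Evaluate F(4, 2, 10) term-by-term (mod 11).
  -3*X**3 ↦ -3·64·1·1 = -192
  3*X**2*Y ↦ 3·16·2·1 = 96
  -X**2*Z ↦ -1·16·1·10 = -160
  -2*X*Y*Z ↦ -2·4·2·10 = -160
  3*X*Z**2 ↦ 3·4·1·100 = 1200
  -Y**3 ↦ -1·1·8·1 = -8
  2*Y**2*Z ↦ 2·1·4·10 = 80
  3*Y*Z**2 ↦ 3·1·2·100 = 600
  -2*Z**3 ↦ -2·1·1·1000 = -2000
Sum: F(4, 2, 10) = (-192) + (96) + (-160) + (-160) + (1200) + (-8) + (80) + (600) + (-2000) = -544.
Reducing mod 11: -544 ≡ 6 (mod 11).
Since F(a, b, c) ≡ 6 ≠ 0 (mod 11), P does NOT lie on the curve.


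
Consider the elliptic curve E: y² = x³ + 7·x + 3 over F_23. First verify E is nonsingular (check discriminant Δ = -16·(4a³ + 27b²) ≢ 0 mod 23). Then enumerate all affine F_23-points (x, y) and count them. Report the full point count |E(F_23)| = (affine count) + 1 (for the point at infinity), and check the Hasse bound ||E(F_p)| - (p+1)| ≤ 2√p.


Affine points = {(0, 7), (0, 16), (2, 5), (2, 18), (4, 7), (4, 16), (5, 5), (5, 18), (6, 10), (6, 13), (7, 2), (7, 21), (9, 6), (9, 17), (11, 10), (11, 13), (14, 4), (14, 19), (16, 5), (16, 18), (18, 2), (18, 21), (19, 7), (19, 16), (20, 1), (20, 22), (21, 2), (21, 21), (22, 8), (22, 15)}; affine count = 30; |E(F_23)| = 31.

Discriminant check: Δ ∝ 4a³ + 27b² = 4·7³ + 27·3² = 4·343 + 27·9 ≡ 5 (mod 23). Nonzero ⇒ E is nonsingular.
For each x ∈ F_23, compute rhs = x³ + 7·x + 3 mod 23, then count y ∈ F_23 with y² ≡ rhs.
  x = 0: rhs = 3, matching y values: 7, 16 (2 points).
  x = 1: rhs = 11, matching y values: none (0 points).
  x = 2: rhs = 2, matching y values: 5, 18 (2 points).
  x = 3: rhs = 5, matching y values: none (0 points).
  x = 4: rhs = 3, matching y values: 7, 16 (2 points).
  x = 5: rhs = 2, matching y values: 5, 18 (2 points).
  x = 6: rhs = 8, matching y values: 10, 13 (2 points).
  x = 7: rhs = 4, matching y values: 2, 21 (2 points).
  x = 8: rhs = 19, matching y values: none (0 points).
  x = 9: rhs = 13, matching y values: 6, 17 (2 points).
  x = 10: rhs = 15, matching y values: none (0 points).
  x = 11: rhs = 8, matching y values: 10, 13 (2 points).
  x = 12: rhs = 21, matching y values: none (0 points).
  x = 13: rhs = 14, matching y values: none (0 points).
  x = 14: rhs = 16, matching y values: 4, 19 (2 points).
  x = 15: rhs = 10, matching y values: none (0 points).
  x = 16: rhs = 2, matching y values: 5, 18 (2 points).
  x = 17: rhs = 21, matching y values: none (0 points).
  x = 18: rhs = 4, matching y values: 2, 21 (2 points).
  x = 19: rhs = 3, matching y values: 7, 16 (2 points).
  x = 20: rhs = 1, matching y values: 1, 22 (2 points).
  x = 21: rhs = 4, matching y values: 2, 21 (2 points).
  x = 22: rhs = 18, matching y values: 8, 15 (2 points).
Total affine count: 30.
Full point count |E(F_23)| = 30 + 1 = 31.
Hasse bound: |31 − (23+1)| = |7| = 7 ≤ 2√23 ≈ 9.5917 ✓.


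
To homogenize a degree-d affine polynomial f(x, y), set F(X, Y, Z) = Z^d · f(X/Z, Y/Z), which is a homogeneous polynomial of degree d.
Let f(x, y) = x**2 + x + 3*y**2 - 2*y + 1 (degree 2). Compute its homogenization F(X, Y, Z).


F(X, Y, Z) = X**2 + X*Z + 3*Y**2 - 2*Y*Z + Z**2

deg(f) = 2.
Substitute x = X/Z, y = Y/Z into f, then multiply by Z^2.
  monomial 1·x^2·y^0 ↦ 1·X^2·Y^0·Z^0.
  monomial 1·x^1·y^0 ↦ 1·X^1·Y^0·Z^1.
  monomial 3·x^0·y^2 ↦ 3·X^0·Y^2·Z^0.
  monomial -2·x^0·y^1 ↦ -2·X^0·Y^1·Z^1.
  monomial 1·x^0·y^0 ↦ 1·X^0·Y^0·Z^2.
Collecting: F(X, Y, Z) = X**2 + X*Z + 3*Y**2 - 2*Y*Z + Z**2.


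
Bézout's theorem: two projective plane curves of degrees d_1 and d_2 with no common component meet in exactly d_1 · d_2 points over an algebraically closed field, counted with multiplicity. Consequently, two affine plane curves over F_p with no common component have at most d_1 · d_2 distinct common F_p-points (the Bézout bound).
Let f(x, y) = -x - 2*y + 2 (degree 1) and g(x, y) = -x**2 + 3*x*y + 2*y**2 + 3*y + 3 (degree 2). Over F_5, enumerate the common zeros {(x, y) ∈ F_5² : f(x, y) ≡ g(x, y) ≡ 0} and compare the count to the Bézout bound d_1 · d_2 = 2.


Common zeros: ∅; count = 0; Bézout bound = 2.

deg(f) = 1, deg(g) = 2, so Bézout bound = 2.
Scan x ∈ F_5. For each x, list the y ∈ F_5 with f(x, y) ≡ 0 and those with g(x, y) ≡ 0 (mod 5); the common zeros in that column are the intersection.
  x = 0: f ≡ 0 at y ∈ {1}; g ≡ 0 at y ∈ {3}; common: ∅.
  x = 1: f ≡ 0 at y ∈ {3}; g ≡ 0 at y ∈ {1}; common: ∅.
  x = 2: f ≡ 0 at y ∈ {0}; g ≡ 0 at y ∈ {1, 2}; common: ∅.
  x = 3: f ≡ 0 at y ∈ {2}; g ≡ 0 at y ∈ ∅; common: ∅.
  x = 4: f ≡ 0 at y ∈ {4}; g ≡ 0 at y ∈ {2, 3}; common: ∅.
Collecting: common zeros = ∅, so the count is 0.
Comparison with the Bézout bound: 0 ≤ 2 = deg(f)·deg(g), as expected for curves with no common component (the affine F_5-count falls short of the bound because intersections may lie at infinity, over extension fields, or carry multiplicity).


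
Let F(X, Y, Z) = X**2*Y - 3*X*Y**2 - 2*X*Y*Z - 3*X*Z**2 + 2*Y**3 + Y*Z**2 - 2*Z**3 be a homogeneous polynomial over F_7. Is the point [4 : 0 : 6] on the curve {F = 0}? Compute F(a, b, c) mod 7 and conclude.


F(4,0,6) ≡ 4 (mod 7); P is NOT on the curve.

Evaluate F(4, 0, 6) term-by-term (mod 7).
  X**2*Y ↦ 1·16·0·1 = 0
  -3*X*Y**2 ↦ -3·4·0·1 = 0
  -2*X*Y*Z ↦ -2·4·0·6 = 0
  -3*X*Z**2 ↦ -3·4·1·36 = -432
  2*Y**3 ↦ 2·1·0·1 = 0
  Y*Z**2 ↦ 1·1·0·36 = 0
  -2*Z**3 ↦ -2·1·1·216 = -432
Sum: F(4, 0, 6) = (0) + (0) + (0) + (-432) + (0) + (0) + (-432) = -864.
Reducing mod 7: -864 ≡ 4 (mod 7).
Since F(a, b, c) ≡ 4 ≠ 0 (mod 7), P does NOT lie on the curve.


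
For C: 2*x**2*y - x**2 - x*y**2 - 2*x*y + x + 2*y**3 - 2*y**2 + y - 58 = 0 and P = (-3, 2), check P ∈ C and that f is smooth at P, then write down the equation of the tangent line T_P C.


Tangent line at P: -25*x + 53*y - 181 = 0.

Step 1: f(-3, 2) = 0, so P lies on C.
Step 2: partial derivatives
  f_x(x, y) = 4*x*y - 2*x - y**2 - 2*y + 1, f_y(x, y) = 2*x**2 - 2*x*y - 2*x + 6*y**2 - 4*y + 1.
  f_x(P) = -25, f_y(P) = 53 (gradient nonzero, so P is smooth).
Step 3: tangent line at P: -25·(x − -3) + 53·(y − 2) = 0.
Expanding: -25*x + 53*y - 181 = 0.


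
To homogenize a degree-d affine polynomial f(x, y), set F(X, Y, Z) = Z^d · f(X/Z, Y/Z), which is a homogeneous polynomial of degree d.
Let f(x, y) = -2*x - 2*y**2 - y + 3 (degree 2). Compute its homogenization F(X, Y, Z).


F(X, Y, Z) = -2*X*Z - 2*Y**2 - Y*Z + 3*Z**2

deg(f) = 2.
Substitute x = X/Z, y = Y/Z into f, then multiply by Z^2.
  monomial -2·x^1·y^0 ↦ -2·X^1·Y^0·Z^1.
  monomial -2·x^0·y^2 ↦ -2·X^0·Y^2·Z^0.
  monomial -1·x^0·y^1 ↦ -1·X^0·Y^1·Z^1.
  monomial 3·x^0·y^0 ↦ 3·X^0·Y^0·Z^2.
Collecting: F(X, Y, Z) = -2*X*Z - 2*Y**2 - Y*Z + 3*Z**2.


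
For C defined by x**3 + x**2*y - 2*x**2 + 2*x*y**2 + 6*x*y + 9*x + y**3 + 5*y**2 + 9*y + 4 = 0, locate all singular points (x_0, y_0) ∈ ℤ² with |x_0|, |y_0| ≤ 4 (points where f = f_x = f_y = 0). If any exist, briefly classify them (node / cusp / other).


Singular points: {(1, -2)}; classification: node.

Compute partial derivatives:
  f_x = 3*x**2 + 2*x*y - 4*x + 2*y**2 + 6*y + 9.
  f_y = x**2 + 4*x*y + 6*x + 3*y**2 + 10*y + 9.
Scan x_0 ∈ {−4, ..., 4}. For each x_0, f_y(x_0, y) is a polynomial in y; find its integer roots y ∈ {−4, ..., 4}, then test f_x and f at those candidates.
  x = -4: f_y(-4, y) = 3*y**2 - 6*y + 1; no integer root y with |y| ≤ 4.
  x = -3: f_y(-3, y) = 3*y**2 - 2*y; vanishes at y ∈ {0}. (-3, 0): f_x = 48 ≠ 0.
  x = -2: f_y(-2, y) = 3*y**2 + 2*y + 1; no integer root y with |y| ≤ 4.
  x = -1: f_y(-1, y) = 3*y**2 + 6*y + 4; no integer root y with |y| ≤ 4.
  x = 0: f_y(0, y) = 3*y**2 + 10*y + 9; no integer root y with |y| ≤ 4.
  x = 1: f_y(1, y) = 3*y**2 + 14*y + 16; vanishes at y ∈ {-2}. (1, -2): f_x = 0, f = 0 — SINGULAR.
  x = 2: f_y(2, y) = 3*y**2 + 18*y + 25; no integer root y with |y| ≤ 4.
  x = 3: f_y(3, y) = 3*y**2 + 22*y + 36; no integer root y with |y| ≤ 4.
  x = 4: f_y(4, y) = 3*y**2 + 26*y + 49; no integer root y with |y| ≤ 4.
Only singular point on the grid: (1, -2).
Classify: substitute x = 1 + u, y = -2 + v and expand: f = u**3 + u**2*v - u**2 + 2*u*v**2 + v**3 + v**2.
No constant or linear terms (consistent with a singular point). Quadratic part: -u**2 + v**2. Cubic part: u**3 + u**2*v + 2*u*v**2 + v**3.
The quadratic part v**2 - u**2 = (v − u)(v + u) splits into two distinct linear factors, so there are two distinct tangent lines y − -2 = ±(x − 1) — this is a node (ordinary double point).
Classification: node.


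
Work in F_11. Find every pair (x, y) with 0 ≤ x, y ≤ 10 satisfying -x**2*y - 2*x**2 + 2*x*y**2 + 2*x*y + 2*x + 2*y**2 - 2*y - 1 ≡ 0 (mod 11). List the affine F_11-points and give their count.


Affine F_11-points: {(0, 3), (0, 9), (2, 7), (2, 8), (3, 3), (3, 10), (4, 6), (6, 8), (7, 7), (10, 10)}; count = 10.

For each of the 121 pairs (x, y) ∈ F_11², evaluate f(x, y) mod 11. Record the zeros.
  x = 0: [0↦10, 1↦10, 2↦3, 3↦0, 4↦1, 5↦6, 6↦4, 7↦6, 8↦1, 9↦0, 10↦3]  zeros at y ∈ {3, 9}
  x = 1: [0↦10, 1↦2, 2↦2, 3↦10, 4↦4, 5↦6, 6↦5, 7↦1, 8↦5, 9↦6, 10↦4]  zeros at y ∈ ∅
  x = 2: [0↦6, 1↦10, 2↦4, 3↦10, 4↦6, 5↦3, 6↦1, 7↦0, 8↦0, 9↦1, 10↦3]  zeros at y ∈ {7, 8}
  x = 3: [0↦9, 1↦1, 2↦9, 3↦0, 4↦7, 5↦8, 6↦3, 7↦3, 8↦8, 9↦7, 10↦0]  zeros at y ∈ {3, 10}
  x = 4: [0↦8, 1↦8, 2↦6, 3↦2, 4↦7, 5↦10, 6↦0, 7↦10, 8↦7, 9↦2, 10↦6]  zeros at y ∈ {6}
  x = 5: [0↦3, 1↦9, 2↦6, 3↦5, 4↦6, 5↦9, 6↦3, 7↦10, 8↦8, 9↦8, 10↦10]  zeros at y ∈ ∅
  x = 6: [0↦5, 1↦4, 2↦9, 3↦9, 4↦4, 5↦5, 6↦1, 7↦3, 8↦0, 9↦3, 10↦1]  zeros at y ∈ {8}
  x = 7: [0↦3, 1↦4, 2↦4, 3↦3, 4↦1, 5↦9, 6↦5, 7↦0, 8↦5, 9↦9, 10↦1]  zeros at y ∈ {7}
  x = 8: [0↦8, 1↦9, 2↦2, 3↦9, 4↦8, 5↦10, 6↦4, 7↦1, 8↦1, 9↦4, 10↦10]  zeros at y ∈ ∅
  x = 9: [0↦9, 1↦8, 2↦3, 3↦5, 4↦3, 5↦8, 6↦9, 7↦6, 8↦10, 9↦10, 10↦6]  zeros at y ∈ ∅
  x = 10: [0↦6, 1↦1, 2↦7, 3↦2, 4↦8, 5↦3, 6↦9, 7↦4, 8↦10, 9↦5, 10↦0]  zeros at y ∈ {10}
Collecting zeros: affine points = {(0, 3), (0, 9), (2, 7), (2, 8), (3, 3), (3, 10), (4, 6), (6, 8), (7, 7), (10, 10)}.
Total count |C(F_11)_aff| = 10.


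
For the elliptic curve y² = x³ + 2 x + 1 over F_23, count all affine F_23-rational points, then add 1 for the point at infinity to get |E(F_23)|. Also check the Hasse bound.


Affine points = {(0, 1), (0, 22), (1, 2), (1, 21), (2, 6), (2, 17), (4, 2), (4, 21), (7, 6), (7, 17), (8, 0), (9, 9), (9, 14), (10, 3), (10, 20), (13, 4), (13, 19), (14, 6), (14, 17), (15, 5), (15, 18), (16, 9), (16, 14), (17, 7), (17, 16), (18, 2), (18, 21), (21, 9), (21, 14)}; affine count = 29; |E(F_23)| = 30.

Discriminant check: Δ ∝ 4a³ + 27b² = 4·2³ + 27·1² = 4·8 + 27·1 ≡ 13 (mod 23). Nonzero ⇒ E is nonsingular.
For each x ∈ F_23, compute rhs = x³ + 2·x + 1 mod 23, then count y ∈ F_23 with y² ≡ rhs.
  x = 0: rhs = 1, matching y values: 1, 22 (2 points).
  x = 1: rhs = 4, matching y values: 2, 21 (2 points).
  x = 2: rhs = 13, matching y values: 6, 17 (2 points).
  x = 3: rhs = 11, matching y values: none (0 points).
  x = 4: rhs = 4, matching y values: 2, 21 (2 points).
  x = 5: rhs = 21, matching y values: none (0 points).
  x = 6: rhs = 22, matching y values: none (0 points).
  x = 7: rhs = 13, matching y values: 6, 17 (2 points).
  x = 8: rhs = 0, matching y values: 0 (1 points).
  x = 9: rhs = 12, matching y values: 9, 14 (2 points).
  x = 10: rhs = 9, matching y values: 3, 20 (2 points).
  x = 11: rhs = 20, matching y values: none (0 points).
  x = 12: rhs = 5, matching y values: none (0 points).
  x = 13: rhs = 16, matching y values: 4, 19 (2 points).
  x = 14: rhs = 13, matching y values: 6, 17 (2 points).
  x = 15: rhs = 2, matching y values: 5, 18 (2 points).
  x = 16: rhs = 12, matching y values: 9, 14 (2 points).
  x = 17: rhs = 3, matching y values: 7, 16 (2 points).
  x = 18: rhs = 4, matching y values: 2, 21 (2 points).
  x = 19: rhs = 21, matching y values: none (0 points).
  x = 20: rhs = 14, matching y values: none (0 points).
  x = 21: rhs = 12, matching y values: 9, 14 (2 points).
  x = 22: rhs = 21, matching y values: none (0 points).
Total affine count: 29.
Full point count |E(F_23)| = 29 + 1 = 30.
Hasse bound: |30 − (23+1)| = |6| = 6 ≤ 2√23 ≈ 9.5917 ✓.
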